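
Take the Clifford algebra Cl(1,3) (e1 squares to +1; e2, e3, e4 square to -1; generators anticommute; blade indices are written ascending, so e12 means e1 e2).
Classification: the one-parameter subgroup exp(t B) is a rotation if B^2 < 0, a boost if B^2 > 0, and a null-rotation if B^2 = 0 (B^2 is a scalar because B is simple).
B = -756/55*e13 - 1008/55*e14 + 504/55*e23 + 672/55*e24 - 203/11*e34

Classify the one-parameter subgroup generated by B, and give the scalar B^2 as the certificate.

B^2 term by term: the squares give (-756/55)^2*(e13)^2 + (-1008/55)^2*(e14)^2 + (504/55)^2*(e23)^2 + (672/55)^2*(e24)^2 + (-203/11)^2*(e34)^2 = 571536/3025*(+1) + 1016064/3025*(+1) + 254016/3025*(-1) + 451584/3025*(-1) + 41209/121*(-1) = -49 (each basis 2-blade squares to minus the product of its generators' squares); cross terms between blades sharing an index anticommute and cancel; the commuting (index-disjoint) pairs give grade-4 terms 2*c*c'*(blade product), which cancel blade by blade — e1234: 1016064/3025 - 1016064/3025 = 0 — confirming B is simple. So B^2 = -49.
Answer: rotation, certificate B^2 = -49. Because -49 is invariant under every versor sandwich, the classification follows from its sign alone.


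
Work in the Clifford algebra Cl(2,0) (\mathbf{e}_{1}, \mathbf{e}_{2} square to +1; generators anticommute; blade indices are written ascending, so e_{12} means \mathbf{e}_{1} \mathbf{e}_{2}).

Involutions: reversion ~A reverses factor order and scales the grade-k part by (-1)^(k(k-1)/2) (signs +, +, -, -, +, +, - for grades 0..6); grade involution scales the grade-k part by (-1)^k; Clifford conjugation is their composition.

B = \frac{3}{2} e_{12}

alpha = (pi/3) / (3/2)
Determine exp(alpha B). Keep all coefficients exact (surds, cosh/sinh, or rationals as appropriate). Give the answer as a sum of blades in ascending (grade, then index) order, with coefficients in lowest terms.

B^2 = (\frac{3}{2})^2*(e_{12})^2 = \frac{9}{4}*(-1) = -\frac{9}{4} (a basis 2-blade squares to minus the product of its generators' squares).
B^2 = -\frac{9}{4} — the series telescopes trigonometrically here: l = \frac{3}{2}, alpha*l = \frac{\pi}{3}, so exp(alpha B) = cos(\frac{\pi}{3}) + (sin(\frac{\pi}{3})/(\frac{3}{2}))*B = \frac{1}{2} + (\frac{\sqrt{3}}{3})*B.
Answer: \frac{1}{2} + \frac{\sqrt{3}}{2} e_{12}


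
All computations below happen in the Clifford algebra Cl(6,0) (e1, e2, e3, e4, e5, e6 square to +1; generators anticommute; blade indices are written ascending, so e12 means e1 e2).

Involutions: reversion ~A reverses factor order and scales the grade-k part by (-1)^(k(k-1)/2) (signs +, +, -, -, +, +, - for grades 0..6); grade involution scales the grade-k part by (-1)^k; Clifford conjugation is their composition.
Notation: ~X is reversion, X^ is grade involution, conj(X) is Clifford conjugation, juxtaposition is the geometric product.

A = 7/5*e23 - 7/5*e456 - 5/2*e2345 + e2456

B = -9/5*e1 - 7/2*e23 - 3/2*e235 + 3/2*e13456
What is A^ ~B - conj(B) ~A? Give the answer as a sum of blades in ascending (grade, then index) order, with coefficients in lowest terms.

first term: -49/10 + 15/4*e4 - 21/10*e5 - 21/10*e13 + 35/4*e45 - 51/50*e123 + 15/4*e126 - 3/2*e346 + 63/25*e1456 - 21/10*e2346 + 7/2*e3456 + 9/2*e12345 + 3/10*e12456 + 49/10*e23456
second term: 49/10 + 15/4*e4 - 21/10*e5 + 21/10*e13 + 35/4*e45 - 51/50*e123 + 15/4*e126 + 3/2*e346 + 63/25*e1456 + 21/10*e2346 - 7/2*e3456 - 9/2*e12345 - 3/10*e12456 + 49/10*e23456
Answer: -49/5 - 21/5*e13 - 3*e346 - 21/5*e2346 + 7*e3456 + 9*e12345 + 3/5*e12456


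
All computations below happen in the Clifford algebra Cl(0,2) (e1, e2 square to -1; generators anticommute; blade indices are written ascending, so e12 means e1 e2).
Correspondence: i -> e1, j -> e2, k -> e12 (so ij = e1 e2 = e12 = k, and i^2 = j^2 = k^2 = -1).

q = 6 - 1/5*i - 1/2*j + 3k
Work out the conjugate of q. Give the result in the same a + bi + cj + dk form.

In blades: q = 6 - 1/5*e1 - 1/2*e2 + 3*e12.
Conjugation here is Clifford conjugation: the scalar is fixed and the grade-1 and grade-2 blades all flip sign, giving 6 + 1/5*e1 + 1/2*e2 - 3*e12; translating back:
Answer: 6 + 1/5*i + 1/2*j - 3k


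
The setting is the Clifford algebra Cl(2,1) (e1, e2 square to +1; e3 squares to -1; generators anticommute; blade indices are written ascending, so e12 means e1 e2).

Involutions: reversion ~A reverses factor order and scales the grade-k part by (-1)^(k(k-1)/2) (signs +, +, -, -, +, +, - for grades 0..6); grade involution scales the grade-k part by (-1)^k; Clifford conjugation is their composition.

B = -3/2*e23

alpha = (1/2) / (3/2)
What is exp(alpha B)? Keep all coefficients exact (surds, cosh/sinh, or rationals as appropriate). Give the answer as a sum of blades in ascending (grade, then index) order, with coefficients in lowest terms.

B^2 = (-3/2)^2*(e23)^2 = 9/4*(+1) = 9/4 (a basis 2-blade squares to minus the product of its generators' squares).
B^2 = 9/4 — the series telescopes hyperbolically here: l = 3/2, alpha*l = 1/2, so exp(alpha B) = cosh(1/2) + (sinh(1/2)/(3/2))*B = cosh(1/2) + (2*sinh(1/2)/3)*B.
Answer: cosh(1/2) - sinh(1/2)*e23


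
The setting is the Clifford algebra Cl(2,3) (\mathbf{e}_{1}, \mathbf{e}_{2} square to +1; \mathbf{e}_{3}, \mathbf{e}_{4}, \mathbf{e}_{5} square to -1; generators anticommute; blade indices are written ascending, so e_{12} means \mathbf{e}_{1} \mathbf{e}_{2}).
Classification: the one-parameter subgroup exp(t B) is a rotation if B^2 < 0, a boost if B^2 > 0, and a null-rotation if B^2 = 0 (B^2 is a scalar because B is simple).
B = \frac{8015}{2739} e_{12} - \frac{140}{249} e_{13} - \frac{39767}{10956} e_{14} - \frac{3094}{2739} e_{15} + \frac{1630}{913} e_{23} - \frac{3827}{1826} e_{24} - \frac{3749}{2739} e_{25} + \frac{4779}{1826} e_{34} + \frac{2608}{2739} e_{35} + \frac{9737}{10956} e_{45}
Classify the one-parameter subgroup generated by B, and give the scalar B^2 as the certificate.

B^2 term by term: the squares give (\frac{8015}{2739})^2*(e_{12})^2 + (-\frac{140}{249})^2*(e_{13})^2 + (-\frac{39767}{10956})^2*(e_{14})^2 + (-\frac{3094}{2739})^2*(e_{15})^2 + (\frac{1630}{913})^2*(e_{23})^2 + (-\frac{3827}{1826})^2*(e_{24})^2 + (-\frac{3749}{2739})^2*(e_{25})^2 + (\frac{4779}{1826})^2*(e_{34})^2 + (\frac{2608}{2739})^2*(e_{35})^2 + (\frac{9737}{10956})^2*(e_{45})^2 = \frac{64240225}{7502121}*(-1) + \frac{19600}{62001}*(+1) + \frac{1581414289}{120033936}*(+1) + \frac{9572836}{7502121}*(+1) + \frac{2656900}{833569}*(+1) + \frac{14645929}{3334276}*(+1) + \frac{14055001}{7502121}*(+1) + \frac{22838841}{3334276}*(-1) + \frac{6801664}{7502121}*(-1) + \frac{94809169}{120033936}*(-1) = \frac{64}{9} (each basis 2-blade squares to minus the product of its generators' squares); cross terms between blades sharing an index anticommute and cancel; the commuting (index-disjoint) pairs give grade-4 terms 2*c*c'*(blade product), which cancel blade by blade — e_{1234}: \frac{12767895}{833569} - \frac{535780}{227337} - \frac{32410105}{2500707} = 0; e_{1235}: \frac{41806240}{7502121} - \frac{1049720}{682011} - \frac{10086440}{2500707} = 0; e_{1245}: \frac{78042055}{15004242} - \frac{149086483}{15004242} + \frac{11840738}{2500707} = 0; e_{1345}: -\frac{681590}{682011} + \frac{51856168}{7502121} - \frac{4928742}{833569} = 0; e_{2345}: \frac{7935655}{2500707} + \frac{9980816}{2500707} - \frac{5972157}{833569} = 0 — confirming B is simple. So B^2 = \frac{64}{9}.
Answer: boost, certificate B^2 = \frac{64}{9}. B^2 = \frac{64}{9} is basis-independent, so its sign is the whole story.


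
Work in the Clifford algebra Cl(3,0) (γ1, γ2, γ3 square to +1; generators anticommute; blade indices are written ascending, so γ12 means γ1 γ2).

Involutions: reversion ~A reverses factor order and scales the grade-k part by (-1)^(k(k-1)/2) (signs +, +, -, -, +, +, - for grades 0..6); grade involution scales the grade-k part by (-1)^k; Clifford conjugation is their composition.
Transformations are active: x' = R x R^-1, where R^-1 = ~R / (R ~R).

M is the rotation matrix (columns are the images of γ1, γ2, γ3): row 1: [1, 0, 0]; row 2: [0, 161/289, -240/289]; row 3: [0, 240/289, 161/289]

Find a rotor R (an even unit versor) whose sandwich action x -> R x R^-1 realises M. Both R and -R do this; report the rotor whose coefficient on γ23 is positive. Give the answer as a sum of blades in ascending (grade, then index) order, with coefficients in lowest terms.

Method: write R = a + b12*γ12 + b13*γ13 + b23*γ23 with a^2 + b12^2 + b13^2 + b23^2 = 1 (so R^-1 = ~R). Expanding the columns R e_j ~R gives tr M = 4a^2 - 1 and, from the antisymmetric part, M21 - M12 = -4a*b12, M13 - M31 = 4a*b13, M32 - M23 = -4a*b23.
Here tr M = 611/289, so a^2 = (1 + tr M)/4 = 225/289 and a = ±15/17. Taking a = 15/17: M21 - M12 = 0, M13 - M31 = 0, M32 - M23 = 480/289, giving b12 = 0, b13 = 0, b23 = -8/17, i.e. R = 15/17 - 8/17*γ23.
Its γ23 coefficient is negative, so report the other preimage -R.
Answer: -15/17 + 8/17*γ23. Why the constraint matters: R and -R act identically through the sandwich — M has trace 611/289 either way — so only the sign condition on γ23 picks one of the two preimages.


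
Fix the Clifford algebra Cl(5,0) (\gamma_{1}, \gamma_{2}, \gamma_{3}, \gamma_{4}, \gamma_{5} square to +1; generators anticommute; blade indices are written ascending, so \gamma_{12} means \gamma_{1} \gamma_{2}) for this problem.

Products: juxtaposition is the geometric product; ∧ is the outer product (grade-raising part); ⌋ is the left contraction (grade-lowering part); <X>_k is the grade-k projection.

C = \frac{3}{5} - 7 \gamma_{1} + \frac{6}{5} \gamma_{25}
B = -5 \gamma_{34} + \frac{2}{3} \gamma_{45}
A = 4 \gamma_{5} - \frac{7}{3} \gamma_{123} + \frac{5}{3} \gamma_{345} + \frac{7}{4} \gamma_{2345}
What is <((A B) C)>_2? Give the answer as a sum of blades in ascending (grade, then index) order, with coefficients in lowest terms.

step 1: -\frac{10}{9} \gamma_{3} - \frac{8}{3} \gamma_{4} + \frac{25}{3} \gamma_{5} - \frac{7}{6} \gamma_{23} + \frac{35}{4} \gamma_{25} + \frac{35}{3} \gamma_{124} - 20 \gamma_{345} - \frac{14}{9} \gamma_{12345}
step 2: -\frac{21}{2} - 10 \gamma_{2} - \frac{2}{3} \gamma_{3} - \frac{8}{5} \gamma_{4} + 5 \gamma_{5} - \frac{70}{9} \gamma_{13} - \frac{56}{3} \gamma_{14} + \frac{175}{3} \gamma_{15} - \frac{7}{10} \gamma_{23} - \frac{245}{3} \gamma_{24} + \frac{21}{4} \gamma_{25} + \frac{7}{5} \gamma_{35} + \frac{49}{6} \gamma_{123} + 7 \gamma_{124} - \frac{245}{4} \gamma_{125} + \frac{28}{15} \gamma_{134} - 14 \gamma_{145} + 24 \gamma_{234} + \frac{4}{3} \gamma_{235} + \frac{16}{5} \gamma_{245} - 12 \gamma_{345} - 140 \gamma_{1345} + \frac{98}{9} \gamma_{2345} - \frac{14}{15} \gamma_{12345}
step 3: -\frac{70}{9} \gamma_{13} - \frac{56}{3} \gamma_{14} + \frac{175}{3} \gamma_{15} - \frac{7}{10} \gamma_{23} - \frac{245}{3} \gamma_{24} + \frac{21}{4} \gamma_{25} + \frac{7}{5} \gamma_{35}
Answer: -\frac{70}{9} \gamma_{13} - \frac{56}{3} \gamma_{14} + \frac{175}{3} \gamma_{15} - \frac{7}{10} \gamma_{23} - \frac{245}{3} \gamma_{24} + \frac{21}{4} \gamma_{25} + \frac{7}{5} \gamma_{35}


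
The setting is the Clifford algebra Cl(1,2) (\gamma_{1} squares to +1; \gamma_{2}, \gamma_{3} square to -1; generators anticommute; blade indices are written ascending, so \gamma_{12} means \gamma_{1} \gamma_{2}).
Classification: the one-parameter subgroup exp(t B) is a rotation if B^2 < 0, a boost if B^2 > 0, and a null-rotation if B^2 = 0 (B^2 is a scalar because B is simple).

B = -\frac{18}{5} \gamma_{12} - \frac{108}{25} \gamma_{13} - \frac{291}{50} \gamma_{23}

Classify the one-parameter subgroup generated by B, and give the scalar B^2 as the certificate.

B^2 term by term: the squares give (-\frac{18}{5})^2*(\gamma_{12})^2 + (-\frac{108}{25})^2*(\gamma_{13})^2 + (-\frac{291}{50})^2*(\gamma_{23})^2 = \frac{324}{25}*(+1) + \frac{11664}{625}*(+1) + \frac{84681}{2500}*(-1) = -\frac{9}{4} (each basis 2-blade squares to minus the product of its generators' squares); cross terms between blades sharing an index anticommute and cancel. So B^2 = -\frac{9}{4}.
Answer: rotation, certificate B^2 = -\frac{9}{4}. Why this suffices: the scalar -\frac{9}{4} survives any versor conjugation, so its sign alone determines the class however B is presented.


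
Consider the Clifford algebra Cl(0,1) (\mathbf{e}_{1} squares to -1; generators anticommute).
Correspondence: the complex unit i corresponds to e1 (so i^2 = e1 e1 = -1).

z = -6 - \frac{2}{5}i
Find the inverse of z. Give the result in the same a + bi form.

In blades: z = -6 - \frac{2}{5} e_{1}.
With qbar = -6 + \frac{2}{5} e_{1} (scalar fixed, mapped units negated), z qbar = \frac{904}{25} (the sum of squared coefficients), so z^-1 = qbar / (\frac{904}{25}) = -\frac{75}{452} + \frac{5}{452} e_{1}; translating back:
Answer: -\frac{75}{452} + \frac{5}{452}i


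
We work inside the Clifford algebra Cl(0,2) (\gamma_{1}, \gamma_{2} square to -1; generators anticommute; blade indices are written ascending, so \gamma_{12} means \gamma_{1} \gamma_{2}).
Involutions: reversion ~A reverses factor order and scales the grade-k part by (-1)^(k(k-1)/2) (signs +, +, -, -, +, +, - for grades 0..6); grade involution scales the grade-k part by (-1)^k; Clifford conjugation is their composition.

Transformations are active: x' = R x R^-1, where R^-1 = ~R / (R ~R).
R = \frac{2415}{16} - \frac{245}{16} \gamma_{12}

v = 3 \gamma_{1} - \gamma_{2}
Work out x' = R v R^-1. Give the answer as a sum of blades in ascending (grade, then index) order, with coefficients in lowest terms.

~R = \frac{2415}{16} + \frac{245}{16} \gamma_{12}, and R ~R = \frac{2946125}{128}, so R^-1 = ~R / (\frac{2946125}{128}).
R v = \frac{875}{2} \gamma_{1} - \frac{1575}{8} \gamma_{2}
Answer: \frac{1317}{481} \gamma_{1} - \frac{761}{481} \gamma_{2}


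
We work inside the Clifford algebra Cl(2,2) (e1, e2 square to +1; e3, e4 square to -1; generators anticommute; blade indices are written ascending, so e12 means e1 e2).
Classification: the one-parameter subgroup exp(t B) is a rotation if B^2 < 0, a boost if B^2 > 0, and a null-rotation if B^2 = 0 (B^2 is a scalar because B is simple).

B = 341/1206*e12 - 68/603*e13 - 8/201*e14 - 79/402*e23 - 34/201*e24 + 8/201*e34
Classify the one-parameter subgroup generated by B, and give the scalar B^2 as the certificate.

B^2 term by term: the squares give (341/1206)^2*(e12)^2 + (-68/603)^2*(e13)^2 + (-8/201)^2*(e14)^2 + (-79/402)^2*(e23)^2 + (-34/201)^2*(e24)^2 + (8/201)^2*(e34)^2 = 116281/1454436*(-1) + 4624/363609*(+1) + 64/40401*(+1) + 6241/161604*(+1) + 1156/40401*(+1) + 64/40401*(-1) = 0 (each basis 2-blade squares to minus the product of its generators' squares); cross terms between blades sharing an index anticommute and cancel; the commuting (index-disjoint) pairs give grade-4 terms 2*c*c'*(blade product), which cancel blade by blade — e1234: 2728/121203 - 4624/121203 + 632/40401 = 0 — confirming B is simple. So B^2 = 0.
Answer: null-rotation, certificate B^2 = 0. Certificate logic: 0 is a conjugation-invariant scalar, so its sign fixes rotation versus boost versus null-rotation outright.


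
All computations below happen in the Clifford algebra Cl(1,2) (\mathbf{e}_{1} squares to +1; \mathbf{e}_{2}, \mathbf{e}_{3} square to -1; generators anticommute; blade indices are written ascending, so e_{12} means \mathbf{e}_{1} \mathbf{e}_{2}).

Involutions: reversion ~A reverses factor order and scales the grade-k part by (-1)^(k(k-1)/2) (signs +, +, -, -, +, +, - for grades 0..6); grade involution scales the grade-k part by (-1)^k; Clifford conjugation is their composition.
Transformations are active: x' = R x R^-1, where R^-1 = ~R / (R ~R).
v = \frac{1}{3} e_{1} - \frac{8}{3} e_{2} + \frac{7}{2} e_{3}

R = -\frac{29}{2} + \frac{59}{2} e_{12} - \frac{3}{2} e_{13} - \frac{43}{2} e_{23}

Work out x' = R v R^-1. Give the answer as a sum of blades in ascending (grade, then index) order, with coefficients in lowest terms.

~R = -\frac{29}{2} - \frac{59}{2} e_{12} + \frac{3}{2} e_{13} + \frac{43}{2} e_{23}, and R ~R = -200, so R^-1 = ~R / (-200).
R v = \frac{949}{12} e_{1} + \frac{1249}{12} e_{2} + \frac{85}{12} e_{3} + \frac{1105}{12} e_{123}
Answer: \frac{18559}{600} e_{1} + \frac{957}{50} e_{2} + \frac{2963}{120} e_{3}


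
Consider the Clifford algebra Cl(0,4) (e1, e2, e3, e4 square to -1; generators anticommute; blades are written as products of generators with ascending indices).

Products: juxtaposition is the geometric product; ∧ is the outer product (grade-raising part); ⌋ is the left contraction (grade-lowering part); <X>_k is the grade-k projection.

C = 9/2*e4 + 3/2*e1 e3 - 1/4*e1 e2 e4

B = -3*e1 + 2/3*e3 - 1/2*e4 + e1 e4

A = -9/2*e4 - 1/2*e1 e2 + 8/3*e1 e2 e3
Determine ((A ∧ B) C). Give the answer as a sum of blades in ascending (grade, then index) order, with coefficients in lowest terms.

step 1: -27/2*e1 e4 + 3*e3 e4 - 1/3*e1 e2 e3 + 1/4*e1 e2 e4 - 4/3*e1 e2 e3 e4
step 2: -1/16 + 243/4*e1 + 23/8*e2 - 79/6*e3 - 9/8*e1 e2 + 9/2*e1 e4 - 2*e2 e4 + 121/6*e3 e4 + 27/4*e1 e2 e3 + 3/8*e2 e3 e4 - 3/2*e1 e2 e3 e4
Answer: -1/16 + 243/4*e1 + 23/8*e2 - 79/6*e3 - 9/8*e1 e2 + 9/2*e1 e4 - 2*e2 e4 + 121/6*e3 e4 + 27/4*e1 e2 e3 + 3/8*e2 e3 e4 - 3/2*e1 e2 e3 e4


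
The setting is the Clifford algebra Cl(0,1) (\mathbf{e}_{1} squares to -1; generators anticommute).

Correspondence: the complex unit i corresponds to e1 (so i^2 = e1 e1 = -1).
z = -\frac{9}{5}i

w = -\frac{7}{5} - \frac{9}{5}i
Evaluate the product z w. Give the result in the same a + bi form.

In blades: z = -\frac{9}{5} e_{1}, w = -\frac{7}{5} - \frac{9}{5} e_{1}.
Distribute z over w term by term (generator squares from the signature, products reordered to ascending indices): (-\frac{9}{5} e_{1})*w = -\frac{81}{25} + \frac{63}{25} e_{1}.
Sum: -\frac{81}{25} + \frac{63}{25} e_{1}; translating back through the correspondence:
Answer: -\frac{81}{25} + \frac{63}{25}i


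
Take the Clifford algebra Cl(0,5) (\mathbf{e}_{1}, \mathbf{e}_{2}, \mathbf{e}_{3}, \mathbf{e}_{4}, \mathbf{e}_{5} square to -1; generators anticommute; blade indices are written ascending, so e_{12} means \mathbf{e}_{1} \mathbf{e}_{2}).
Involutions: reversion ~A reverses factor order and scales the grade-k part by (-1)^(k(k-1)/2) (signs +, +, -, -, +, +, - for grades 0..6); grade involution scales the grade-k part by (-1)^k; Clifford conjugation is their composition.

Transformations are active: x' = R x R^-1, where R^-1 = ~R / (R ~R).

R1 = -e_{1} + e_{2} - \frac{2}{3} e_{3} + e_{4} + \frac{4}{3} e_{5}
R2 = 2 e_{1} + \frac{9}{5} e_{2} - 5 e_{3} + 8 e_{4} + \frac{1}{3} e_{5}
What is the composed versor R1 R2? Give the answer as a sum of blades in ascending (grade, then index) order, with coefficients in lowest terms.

Distribute over the terms of R1 (each basis-blade product reordered to ascending indices, repeated generators contracted through their squares):
(-e_{1}) R2 = 2 - \frac{9}{5} e_{12} + 5 e_{13} - 8 e_{14} - \frac{1}{3} e_{15}
(e_{2}) R2 = -\frac{9}{5} - 2 e_{12} - 5 e_{23} + 8 e_{24} + \frac{1}{3} e_{25}
(-\frac{2}{3} e_{3}) R2 = -\frac{10}{3} + \frac{4}{3} e_{13} + \frac{6}{5} e_{23} - \frac{16}{3} e_{34} - \frac{2}{9} e_{35}
(e_{4}) R2 = -8 - 2 e_{14} - \frac{9}{5} e_{24} + 5 e_{34} + \frac{1}{3} e_{45}
(\frac{4}{3} e_{5}) R2 = -\frac{4}{9} - \frac{8}{3} e_{15} - \frac{12}{5} e_{25} + \frac{20}{3} e_{35} - \frac{32}{3} e_{45}
Summing the partial products and collecting blades:
Answer: -\frac{521}{45} - \frac{19}{5} e_{12} + \frac{19}{3} e_{13} - 10 e_{14} - 3 e_{15} - \frac{19}{5} e_{23} + \frac{31}{5} e_{24} - \frac{31}{15} e_{25} - \frac{1}{3} e_{34} + \frac{58}{9} e_{35} - \frac{31}{3} e_{45}


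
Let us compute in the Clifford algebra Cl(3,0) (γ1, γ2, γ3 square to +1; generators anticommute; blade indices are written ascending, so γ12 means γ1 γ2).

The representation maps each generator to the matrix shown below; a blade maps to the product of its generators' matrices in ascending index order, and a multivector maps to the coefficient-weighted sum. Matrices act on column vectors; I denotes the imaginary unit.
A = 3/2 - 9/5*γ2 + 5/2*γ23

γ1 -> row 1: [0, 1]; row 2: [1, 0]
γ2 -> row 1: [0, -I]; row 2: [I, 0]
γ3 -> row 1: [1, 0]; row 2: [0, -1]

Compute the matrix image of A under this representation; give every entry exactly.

Bivector images (products of the table entries): rho(γ23) = rho(γ2)rho(γ3) = row 1: [0, I]; row 2: [I, 0].
M = (3/2)*1 + (-9/5)*rho(γ2) + (5/2)*rho(γ23), summed entrywise (1 is the identity matrix):
Answer: row 1: [3/2, 43*I/10]; row 2: [7*I/10, 3/2]


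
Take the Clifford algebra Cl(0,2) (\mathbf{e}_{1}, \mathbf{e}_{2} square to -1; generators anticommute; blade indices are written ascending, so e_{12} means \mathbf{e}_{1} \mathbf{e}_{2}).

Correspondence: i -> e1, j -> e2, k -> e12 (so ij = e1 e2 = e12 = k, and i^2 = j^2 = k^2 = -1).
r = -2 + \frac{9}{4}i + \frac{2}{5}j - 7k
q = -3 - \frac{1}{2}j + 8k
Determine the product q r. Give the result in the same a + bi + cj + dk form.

In blades: q = -3 - \frac{1}{2} e_{2} + 8 e_{12}, r = -2 + \frac{9}{4} e_{1} + \frac{2}{5} e_{2} - 7 e_{12}.
Distribute q over r term by term (generator squares from the signature, products reordered to ascending indices): (-3)*r = 6 - \frac{27}{4} e_{1} - \frac{6}{5} e_{2} + 21 e_{12}; (-\frac{1}{2} e_{2})*r = \frac{1}{5} + \frac{7}{2} e_{1} + e_{2} + \frac{9}{8} e_{12}; (8 e_{12})*r = 56 - \frac{16}{5} e_{1} + 18 e_{2} - 16 e_{12}.
Sum: \frac{311}{5} - \frac{129}{20} e_{1} + \frac{89}{5} e_{2} + \frac{49}{8} e_{12}; translating back through the correspondence:
Answer: \frac{311}{5} - \frac{129}{20}i + \frac{89}{5}j + \frac{49}{8}k


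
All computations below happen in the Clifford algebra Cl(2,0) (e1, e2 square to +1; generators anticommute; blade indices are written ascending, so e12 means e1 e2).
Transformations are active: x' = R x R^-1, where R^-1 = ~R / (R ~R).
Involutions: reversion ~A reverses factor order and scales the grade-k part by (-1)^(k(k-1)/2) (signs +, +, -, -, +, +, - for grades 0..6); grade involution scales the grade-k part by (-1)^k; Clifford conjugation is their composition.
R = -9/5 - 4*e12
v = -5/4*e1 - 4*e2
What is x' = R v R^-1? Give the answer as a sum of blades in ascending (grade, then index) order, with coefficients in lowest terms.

~R = -9/5 + 4*e12, and R ~R = 481/25, so R^-1 = ~R / (481/25).
R v = 73/4*e1 + 11/5*e2
Answer: -4165/1924*e1 + 1726/481*e2


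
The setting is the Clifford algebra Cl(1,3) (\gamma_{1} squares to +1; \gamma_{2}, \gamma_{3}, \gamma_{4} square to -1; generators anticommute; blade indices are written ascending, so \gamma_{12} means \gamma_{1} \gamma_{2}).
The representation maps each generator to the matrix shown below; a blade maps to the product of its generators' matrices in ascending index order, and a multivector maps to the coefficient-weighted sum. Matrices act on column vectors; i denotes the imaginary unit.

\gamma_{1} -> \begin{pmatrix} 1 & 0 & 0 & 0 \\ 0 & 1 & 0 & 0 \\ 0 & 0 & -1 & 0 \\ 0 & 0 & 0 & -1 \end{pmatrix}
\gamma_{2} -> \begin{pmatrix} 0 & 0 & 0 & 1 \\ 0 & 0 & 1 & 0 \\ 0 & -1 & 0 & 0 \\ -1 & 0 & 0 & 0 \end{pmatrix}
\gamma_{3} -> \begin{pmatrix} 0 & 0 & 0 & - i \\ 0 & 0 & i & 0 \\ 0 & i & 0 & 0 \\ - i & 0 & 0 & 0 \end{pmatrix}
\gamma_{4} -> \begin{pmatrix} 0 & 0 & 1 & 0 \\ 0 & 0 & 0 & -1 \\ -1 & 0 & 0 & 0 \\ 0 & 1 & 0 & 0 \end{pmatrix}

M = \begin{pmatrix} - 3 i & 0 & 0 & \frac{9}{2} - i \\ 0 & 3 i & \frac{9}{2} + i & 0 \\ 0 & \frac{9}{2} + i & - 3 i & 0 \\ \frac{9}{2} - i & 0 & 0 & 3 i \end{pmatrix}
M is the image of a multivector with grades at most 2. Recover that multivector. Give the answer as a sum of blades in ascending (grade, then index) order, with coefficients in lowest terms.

Method: the blade images are trace-orthogonal — tr(rho(e_A) rho(e_B)^-1) = 4 if A = B and 0 otherwise — and rho(e_A)^-1 = (e_A)^2 * rho(e_A) with (e_A)^2 = +1 or -1, so the coefficient of e_A in the preimage is (e_A)^2 * tr(M rho(e_A))/4.
Nonzero projections over blades of grade <= 2: \gamma_{3}: (\gamma_{3})^2 = -1, tr(M rho(\gamma_{3})) = -4, coefficient 1; \gamma_{12}: (\gamma_{12})^2 = +1, tr(M rho(\gamma_{12})) = 18, coefficient \frac{9}{2}; \gamma_{23}: (\gamma_{23})^2 = -1, tr(M rho(\gamma_{23})) = -12, coefficient 3. Every other blade of grade <= 2 projects to 0.
Answer: \gamma_{3} + \frac{9}{2} \gamma_{12} + 3 \gamma_{23}


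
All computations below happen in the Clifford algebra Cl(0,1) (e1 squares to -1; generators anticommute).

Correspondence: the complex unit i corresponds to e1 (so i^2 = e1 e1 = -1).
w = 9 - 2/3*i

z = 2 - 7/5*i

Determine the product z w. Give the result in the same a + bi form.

In blades: z = 2 - 7/5*e1, w = 9 - 2/3*e1.
Distribute z over w term by term (generator squares from the signature, products reordered to ascending indices): (2)*w = 18 - 4/3*e1; (-7/5*e1)*w = -14/15 - 63/5*e1.
Sum: 256/15 - 209/15*e1; translating back through the correspondence:
Answer: 256/15 - 209/15*i


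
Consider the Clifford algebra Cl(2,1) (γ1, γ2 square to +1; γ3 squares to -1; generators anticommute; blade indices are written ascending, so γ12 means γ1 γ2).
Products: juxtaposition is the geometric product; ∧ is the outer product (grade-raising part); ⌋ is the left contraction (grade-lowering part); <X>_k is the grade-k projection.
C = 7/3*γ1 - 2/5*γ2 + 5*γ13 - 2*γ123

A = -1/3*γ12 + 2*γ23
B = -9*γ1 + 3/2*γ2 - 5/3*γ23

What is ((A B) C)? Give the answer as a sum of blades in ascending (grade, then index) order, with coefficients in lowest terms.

step 1: -10/3 - 1/2*γ1 - 3*γ2 - 3*γ3 + 5/9*γ13 - 18*γ123
step 2: 3493/90 - 205/9*γ1 + 832/9*γ2 - 205/54*γ3 + 6/5*γ12 - 343/15*γ13 - 211/5*γ23 + 197/9*γ123
Answer: 3493/90 - 205/9*γ1 + 832/9*γ2 - 205/54*γ3 + 6/5*γ12 - 343/15*γ13 - 211/5*γ23 + 197/9*γ123


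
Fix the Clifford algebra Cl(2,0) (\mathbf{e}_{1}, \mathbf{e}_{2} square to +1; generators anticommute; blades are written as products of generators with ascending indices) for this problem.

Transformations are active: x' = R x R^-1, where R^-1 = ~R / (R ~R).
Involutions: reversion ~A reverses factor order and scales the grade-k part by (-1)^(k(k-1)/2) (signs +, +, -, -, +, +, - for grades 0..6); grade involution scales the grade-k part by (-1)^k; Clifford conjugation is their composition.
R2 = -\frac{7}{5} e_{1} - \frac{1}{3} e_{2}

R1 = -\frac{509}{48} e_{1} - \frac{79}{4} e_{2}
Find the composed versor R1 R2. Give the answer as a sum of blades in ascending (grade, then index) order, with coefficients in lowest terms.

Distribute over the terms of R1 (each basis-blade product reordered to ascending indices, repeated generators contracted through their squares):
(-\frac{509}{48} e_{1}) R2 = \frac{3563}{240} + \frac{509}{144} e_{1} e_{2}
(-\frac{79}{4} e_{2}) R2 = \frac{79}{12} - \frac{553}{20} e_{1} e_{2}
Summing the partial products and collecting blades:
Answer: \frac{5143}{240} - \frac{17363}{720} e_{1} e_{2}


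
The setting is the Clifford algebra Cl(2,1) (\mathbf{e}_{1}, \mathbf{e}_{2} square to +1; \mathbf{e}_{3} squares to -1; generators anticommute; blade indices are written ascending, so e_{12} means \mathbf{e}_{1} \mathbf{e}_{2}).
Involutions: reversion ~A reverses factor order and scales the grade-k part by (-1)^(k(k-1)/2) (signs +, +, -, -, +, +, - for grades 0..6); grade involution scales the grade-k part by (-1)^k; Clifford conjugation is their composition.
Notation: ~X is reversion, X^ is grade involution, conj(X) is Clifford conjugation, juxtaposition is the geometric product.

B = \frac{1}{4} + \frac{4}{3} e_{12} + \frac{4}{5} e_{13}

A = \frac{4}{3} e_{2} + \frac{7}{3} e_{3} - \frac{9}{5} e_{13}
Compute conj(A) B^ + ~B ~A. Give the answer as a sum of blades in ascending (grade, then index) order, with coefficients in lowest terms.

first term: \frac{36}{25} - \frac{4}{45} e_{1} - \frac{1}{3} e_{2} - \frac{7}{12} e_{3} + \frac{9}{20} e_{13} + \frac{12}{5} e_{23} - \frac{92}{45} e_{123}
second term: -\frac{36}{25} + \frac{4}{45} e_{1} + \frac{1}{3} e_{2} + \frac{7}{12} e_{3} + \frac{9}{20} e_{13} + \frac{12}{5} e_{23} - \frac{92}{45} e_{123}
Answer: \frac{9}{10} e_{13} + \frac{24}{5} e_{23} - \frac{184}{45} e_{123}


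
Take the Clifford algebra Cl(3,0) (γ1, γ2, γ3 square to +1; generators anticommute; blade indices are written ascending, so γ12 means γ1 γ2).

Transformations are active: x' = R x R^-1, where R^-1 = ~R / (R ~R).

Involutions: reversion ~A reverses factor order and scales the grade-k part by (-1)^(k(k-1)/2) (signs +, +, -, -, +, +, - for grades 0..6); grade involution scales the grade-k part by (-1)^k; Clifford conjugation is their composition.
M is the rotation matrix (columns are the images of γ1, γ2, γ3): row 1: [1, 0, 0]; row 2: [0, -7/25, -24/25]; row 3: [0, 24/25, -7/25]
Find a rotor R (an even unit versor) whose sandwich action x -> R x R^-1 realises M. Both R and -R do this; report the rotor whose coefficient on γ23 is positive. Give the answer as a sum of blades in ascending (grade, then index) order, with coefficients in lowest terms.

Method: write R = a + b12*γ12 + b13*γ13 + b23*γ23 with a^2 + b12^2 + b13^2 + b23^2 = 1 (so R^-1 = ~R). Expanding the columns R e_j ~R gives tr M = 4a^2 - 1 and, from the antisymmetric part, M21 - M12 = -4a*b12, M13 - M31 = 4a*b13, M32 - M23 = -4a*b23.
Here tr M = 11/25, so a^2 = (1 + tr M)/4 = 9/25 and a = ±3/5. Taking a = 3/5: M21 - M12 = 0, M13 - M31 = 0, M32 - M23 = 48/25, giving b12 = 0, b13 = 0, b23 = -4/5, i.e. R = 3/5 - 4/5*γ23.
Its γ23 coefficient is negative, so report the other preimage -R.
Answer: -3/5 + 4/5*γ23. Note: both R and -R realise this M (trace 11/25); the covering map identifies them, and the γ23-coefficient sign is the tie-breaker.


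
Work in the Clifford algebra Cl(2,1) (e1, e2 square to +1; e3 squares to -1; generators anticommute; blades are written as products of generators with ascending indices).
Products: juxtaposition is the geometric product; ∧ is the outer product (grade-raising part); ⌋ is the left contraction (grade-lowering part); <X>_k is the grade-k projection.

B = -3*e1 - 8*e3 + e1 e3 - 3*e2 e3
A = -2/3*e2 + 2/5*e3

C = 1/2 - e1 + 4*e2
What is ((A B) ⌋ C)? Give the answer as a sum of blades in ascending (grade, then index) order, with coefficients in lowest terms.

step 1: 16/5 + 2/5*e1 - 6/5*e2 + 2*e3 - 2*e1 e2 + 6/5*e1 e3 + 16/3*e2 e3 + 2/3*e1 e2 e3
step 2: -18/5 - 16/5*e1 + 64/5*e2
Answer: -18/5 - 16/5*e1 + 64/5*e2


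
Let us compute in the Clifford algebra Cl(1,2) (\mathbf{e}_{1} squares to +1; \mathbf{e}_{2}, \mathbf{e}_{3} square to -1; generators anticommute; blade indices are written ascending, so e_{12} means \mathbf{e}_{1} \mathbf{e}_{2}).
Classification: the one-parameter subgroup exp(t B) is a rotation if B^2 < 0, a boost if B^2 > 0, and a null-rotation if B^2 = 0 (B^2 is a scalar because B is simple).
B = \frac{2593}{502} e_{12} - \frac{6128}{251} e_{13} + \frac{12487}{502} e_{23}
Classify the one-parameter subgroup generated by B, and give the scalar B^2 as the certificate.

B^2 term by term: the squares give (\frac{2593}{502})^2*(e_{12})^2 + (-\frac{6128}{251})^2*(e_{13})^2 + (\frac{12487}{502})^2*(e_{23})^2 = \frac{6723649}{252004}*(+1) + \frac{37552384}{63001}*(+1) + \frac{155925169}{252004}*(-1) = 4 (each basis 2-blade squares to minus the product of its generators' squares); cross terms between blades sharing an index anticommute and cancel. So B^2 = 4.
Answer: boost, certificate B^2 = 4. Why this suffices: the scalar 4 survives any versor conjugation, so its sign alone determines the class however B is presented.


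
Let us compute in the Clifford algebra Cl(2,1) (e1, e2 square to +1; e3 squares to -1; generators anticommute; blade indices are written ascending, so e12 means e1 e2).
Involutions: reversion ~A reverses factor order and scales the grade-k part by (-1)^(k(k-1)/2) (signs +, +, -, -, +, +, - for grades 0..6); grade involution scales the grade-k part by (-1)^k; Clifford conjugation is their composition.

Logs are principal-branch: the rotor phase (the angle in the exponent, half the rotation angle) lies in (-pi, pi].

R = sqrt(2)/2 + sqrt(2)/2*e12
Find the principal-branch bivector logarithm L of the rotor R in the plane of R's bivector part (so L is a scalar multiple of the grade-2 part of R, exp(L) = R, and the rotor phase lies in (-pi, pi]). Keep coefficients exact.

The scalar part of R is sqrt(2)/2, which fixes the principal-branch rotor phase; the unit plane is then the bivector part divided by the sine of that phase, and L is that plane scaled by the phase.
Concretely: cos(phase) = sqrt(2)/2 gives phase = ±pi/4, and since phase/sin(phase) is even the sign is immaterial: L = (phase/sin(phase)) * <R>_2 = (sqrt(2)*pi/4) * <R>_2.
Answer: pi/4*e12


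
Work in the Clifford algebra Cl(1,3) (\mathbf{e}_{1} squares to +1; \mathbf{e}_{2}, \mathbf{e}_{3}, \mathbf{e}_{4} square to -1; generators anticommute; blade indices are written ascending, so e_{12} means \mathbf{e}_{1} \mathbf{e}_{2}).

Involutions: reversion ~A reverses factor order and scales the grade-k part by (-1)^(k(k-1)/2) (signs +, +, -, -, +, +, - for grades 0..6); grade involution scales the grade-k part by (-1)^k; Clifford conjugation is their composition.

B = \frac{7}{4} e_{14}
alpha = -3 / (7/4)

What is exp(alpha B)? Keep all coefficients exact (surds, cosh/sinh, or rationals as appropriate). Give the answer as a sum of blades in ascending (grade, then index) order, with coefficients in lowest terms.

B^2 = (\frac{7}{4})^2*(e_{14})^2 = \frac{49}{16}*(+1) = \frac{49}{16} (a basis 2-blade squares to minus the product of its generators' squares).
B^2 = \frac{49}{16} — the positive square puts this in the hyperbolic regime; l = \frac{7}{4}, alpha*l = -3, so exp(alpha B) = cosh(-3) + (sinh(-3)/(\frac{7}{4}))*B = \cosh{\left(3 \right)} + (- \frac{4 \sinh{\left(3 \right)}}{7})*B.
Answer: \cosh{\left(3 \right)} - \sinh{\left(3 \right)} e_{14}


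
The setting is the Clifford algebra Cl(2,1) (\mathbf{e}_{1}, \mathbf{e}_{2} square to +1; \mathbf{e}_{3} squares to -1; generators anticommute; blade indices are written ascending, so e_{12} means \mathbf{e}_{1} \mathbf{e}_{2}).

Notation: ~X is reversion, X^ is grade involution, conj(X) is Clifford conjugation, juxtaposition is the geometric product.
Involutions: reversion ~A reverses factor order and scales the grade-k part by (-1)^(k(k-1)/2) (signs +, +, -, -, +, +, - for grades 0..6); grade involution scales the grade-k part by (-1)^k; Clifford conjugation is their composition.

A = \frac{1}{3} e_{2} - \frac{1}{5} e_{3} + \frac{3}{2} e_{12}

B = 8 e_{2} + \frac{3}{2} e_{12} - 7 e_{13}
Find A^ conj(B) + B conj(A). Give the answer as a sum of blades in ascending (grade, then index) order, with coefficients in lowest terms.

first term: \frac{59}{12} - \frac{111}{10} e_{1} - \frac{89}{10} e_{23} + \frac{61}{30} e_{123}
second term: -\frac{5}{12} + \frac{129}{10} e_{1} + \frac{121}{10} e_{23} - \frac{61}{30} e_{123}
Answer: \frac{9}{2} + \frac{9}{5} e_{1} + \frac{16}{5} e_{23}


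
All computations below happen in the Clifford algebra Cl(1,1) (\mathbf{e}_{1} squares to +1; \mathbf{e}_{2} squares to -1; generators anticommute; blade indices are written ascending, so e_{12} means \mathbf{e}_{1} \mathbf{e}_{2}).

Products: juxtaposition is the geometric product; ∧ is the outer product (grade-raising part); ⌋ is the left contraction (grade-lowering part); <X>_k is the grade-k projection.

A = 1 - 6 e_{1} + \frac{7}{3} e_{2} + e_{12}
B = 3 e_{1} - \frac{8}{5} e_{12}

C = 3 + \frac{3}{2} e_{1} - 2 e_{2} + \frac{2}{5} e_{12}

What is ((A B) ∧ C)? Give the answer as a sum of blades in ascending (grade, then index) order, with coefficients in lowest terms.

step 1: -\frac{98}{5} - \frac{11}{15} e_{1} + \frac{33}{5} e_{2} - \frac{43}{5} e_{12}
step 2: -\frac{294}{5} - \frac{158}{5} e_{1} + 59 e_{2} - \frac{6311}{150} e_{12}
Answer: -\frac{294}{5} - \frac{158}{5} e_{1} + 59 e_{2} - \frac{6311}{150} e_{12}


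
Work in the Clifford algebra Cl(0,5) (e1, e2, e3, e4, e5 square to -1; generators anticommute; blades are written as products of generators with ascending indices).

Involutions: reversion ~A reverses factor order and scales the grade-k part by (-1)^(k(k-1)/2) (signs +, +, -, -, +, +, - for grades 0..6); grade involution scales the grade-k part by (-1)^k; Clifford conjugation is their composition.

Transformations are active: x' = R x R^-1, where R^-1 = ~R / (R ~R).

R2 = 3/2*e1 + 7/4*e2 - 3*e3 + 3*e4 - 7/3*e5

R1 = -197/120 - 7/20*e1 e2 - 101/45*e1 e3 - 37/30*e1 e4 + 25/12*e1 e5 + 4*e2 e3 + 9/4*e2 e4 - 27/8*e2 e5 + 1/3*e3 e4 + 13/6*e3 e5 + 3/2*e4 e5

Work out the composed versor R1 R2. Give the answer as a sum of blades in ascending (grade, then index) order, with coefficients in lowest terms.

Distribute over the terms of R2 (each basis-blade product reordered to ascending indices, repeated generators contracted through their squares):
R1 (3/2*e1) = -197/80*e1 - 21/40*e2 - 101/30*e3 - 37/20*e4 + 25/8*e5 + 6*e1 e2 e3 + 27/8*e1 e2 e4 - 81/16*e1 e2 e5 + 1/2*e1 e3 e4 + 13/4*e1 e3 e5 + 9/4*e1 e4 e5
R1 (7/4*e2) = 49/80*e1 - 1379/480*e2 + 7*e3 + 63/16*e4 - 189/32*e5 + 707/180*e1 e2 e3 + 259/120*e1 e2 e4 - 175/48*e1 e2 e5 + 7/12*e2 e3 e4 + 91/24*e2 e3 e5 + 21/8*e2 e4 e5
R1 (-3*e3) = -101/15*e1 + 12*e2 + 197/40*e3 - e4 - 13/2*e5 + 21/20*e1 e2 e3 - 37/10*e1 e3 e4 + 25/4*e1 e3 e5 + 27/4*e2 e3 e4 - 81/8*e2 e3 e5 - 9/2*e3 e4 e5
R1 (3*e4) = 37/10*e1 - 27/4*e2 - e3 - 197/40*e4 + 9/2*e5 - 21/20*e1 e2 e4 - 101/15*e1 e3 e4 - 25/4*e1 e4 e5 + 12*e2 e3 e4 + 81/8*e2 e4 e5 - 13/2*e3 e4 e5
R1 (-7/3*e5) = 175/36*e1 - 63/8*e2 + 91/18*e3 + 7/2*e4 + 1379/360*e5 + 49/60*e1 e2 e5 + 707/135*e1 e3 e5 + 259/90*e1 e4 e5 - 28/3*e2 e3 e5 - 21/4*e2 e4 e5 - 7/9*e3 e4 e5
Summing the partial products and collecting blades:
Answer: -1/45*e1 - 2891/480*e2 + 4541/360*e3 - 27/80*e4 - 1369/1440*e5 + 494/45*e1 e2 e3 + 269/60*e1 e2 e4 - 947/120*e1 e2 e5 - 149/15*e1 e3 e4 + 3979/270*e1 e3 e5 - 101/90*e1 e4 e5 + 58/3*e2 e3 e4 - 47/3*e2 e3 e5 + 15/2*e2 e4 e5 - 106/9*e3 e4 e5


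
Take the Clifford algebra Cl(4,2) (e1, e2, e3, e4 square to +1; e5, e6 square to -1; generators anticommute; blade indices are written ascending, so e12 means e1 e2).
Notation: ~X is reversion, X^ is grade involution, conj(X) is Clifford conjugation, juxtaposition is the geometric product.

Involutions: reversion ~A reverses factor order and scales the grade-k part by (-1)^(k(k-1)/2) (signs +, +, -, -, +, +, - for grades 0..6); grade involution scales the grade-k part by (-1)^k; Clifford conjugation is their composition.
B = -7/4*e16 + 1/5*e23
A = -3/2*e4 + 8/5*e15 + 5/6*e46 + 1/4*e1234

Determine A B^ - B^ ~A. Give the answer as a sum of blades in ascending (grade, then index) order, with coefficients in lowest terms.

first term: 169/120*e14 + 14/5*e56 - 21/8*e146 - 3/10*e234 + 8/25*e1235 + 29/48*e2346
second term: 169/120*e14 + 14/5*e56 - 21/8*e146 - 3/10*e234 - 8/25*e1235 - 29/48*e2346
Answer: 16/25*e1235 + 29/24*e2346


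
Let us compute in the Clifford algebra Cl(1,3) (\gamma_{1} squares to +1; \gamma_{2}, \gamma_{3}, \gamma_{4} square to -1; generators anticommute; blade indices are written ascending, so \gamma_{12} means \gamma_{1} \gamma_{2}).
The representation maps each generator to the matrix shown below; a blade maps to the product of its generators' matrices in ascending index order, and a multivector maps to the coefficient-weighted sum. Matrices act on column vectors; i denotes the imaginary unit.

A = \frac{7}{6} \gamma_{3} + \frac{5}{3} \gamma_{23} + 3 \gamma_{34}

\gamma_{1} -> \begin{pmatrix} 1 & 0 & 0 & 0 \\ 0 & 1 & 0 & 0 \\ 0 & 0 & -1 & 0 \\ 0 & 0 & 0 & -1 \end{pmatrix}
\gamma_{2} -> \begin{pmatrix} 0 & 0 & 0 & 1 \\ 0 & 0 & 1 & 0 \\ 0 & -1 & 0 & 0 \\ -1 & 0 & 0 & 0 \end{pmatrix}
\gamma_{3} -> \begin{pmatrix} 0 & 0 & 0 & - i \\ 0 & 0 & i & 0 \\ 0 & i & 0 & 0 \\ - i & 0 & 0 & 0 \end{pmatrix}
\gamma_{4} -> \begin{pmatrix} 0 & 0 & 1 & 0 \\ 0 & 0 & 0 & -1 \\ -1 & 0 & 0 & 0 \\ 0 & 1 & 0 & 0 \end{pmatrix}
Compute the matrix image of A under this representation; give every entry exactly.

Bivector images (products of the table entries): rho(\gamma_{23}) = rho(\gamma_{2})rho(\gamma_{3}) = \begin{pmatrix} - i & 0 & 0 & 0 \\ 0 & i & 0 & 0 \\ 0 & 0 & - i & 0 \\ 0 & 0 & 0 & i \end{pmatrix}; rho(\gamma_{34}) = rho(\gamma_{3})rho(\gamma_{4}) = \begin{pmatrix} 0 & - i & 0 & 0 \\ - i & 0 & 0 & 0 \\ 0 & 0 & 0 & - i \\ 0 & 0 & - i & 0 \end{pmatrix}.
M = (\frac{7}{6})*rho(\gamma_{3}) + (\frac{5}{3})*rho(\gamma_{23}) + (3)*rho(\gamma_{34}), summed entrywise:
Answer: \begin{pmatrix} - \frac{5 i}{3} & - 3 i & 0 & - \frac{7 i}{6} \\ - 3 i & \frac{5 i}{3} & \frac{7 i}{6} & 0 \\ 0 & \frac{7 i}{6} & - \frac{5 i}{3} & - 3 i \\ - \frac{7 i}{6} & 0 & - 3 i & \frac{5 i}{3} \end{pmatrix}
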